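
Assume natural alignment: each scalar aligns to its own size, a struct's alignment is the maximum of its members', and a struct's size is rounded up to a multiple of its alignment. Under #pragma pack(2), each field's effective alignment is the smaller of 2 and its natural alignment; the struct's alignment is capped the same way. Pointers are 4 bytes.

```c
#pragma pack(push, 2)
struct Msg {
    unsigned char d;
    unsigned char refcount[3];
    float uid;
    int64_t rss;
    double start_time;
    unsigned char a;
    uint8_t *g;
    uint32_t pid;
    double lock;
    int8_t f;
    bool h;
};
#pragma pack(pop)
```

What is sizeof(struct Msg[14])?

616

0..1  d  (1B, 1-aligned)
1..4  refcount  (3B, 1-aligned)
4..8  uid  (4B, 2-aligned)
8..16  rss  (8B, 2-aligned)
16..24  start_time  (8B, 2-aligned)
24..25  a  (1B, 1-aligned)
25..26  -- padding (1B)
26..30  g  (4B, 2-aligned)
30..34  pid  (4B, 2-aligned)
34..42  lock  (8B, 2-aligned)
42..43  f  (1B, 1-aligned)
43..44  h  (1B, 1-aligned)
sizeof = 44, alignof = 2
array of 14: 14 × 44 = 616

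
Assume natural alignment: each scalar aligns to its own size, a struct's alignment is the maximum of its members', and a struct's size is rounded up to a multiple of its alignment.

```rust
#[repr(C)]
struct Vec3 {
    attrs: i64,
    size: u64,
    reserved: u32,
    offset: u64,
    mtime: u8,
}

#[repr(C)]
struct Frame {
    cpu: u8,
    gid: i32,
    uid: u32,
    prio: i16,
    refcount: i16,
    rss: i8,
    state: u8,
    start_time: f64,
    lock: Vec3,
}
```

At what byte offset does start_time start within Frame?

Vec3: @0: attrs [8B, align 8] → 8; @8: size [8B, align 8] → 16; @16: reserved [4B, align 4] → 20; +4 pad (align 8); @24: offset [8B, align 8] → 32; @32: mtime [1B, align 1] → 33; +7 tail pad (align 8); size 40, align 8
@0: cpu [1B, align 1] → 1
+3 pad (align 4)
@4: gid [4B, align 4] → 8
@8: uid [4B, align 4] → 12
@12: prio [2B, align 2] → 14
@14: refcount [2B, align 2] → 16
@16: rss [1B, align 1] → 17
@17: state [1B, align 1] → 18
+6 pad (align 8)
@24: start_time [8B, align 8] → 32

24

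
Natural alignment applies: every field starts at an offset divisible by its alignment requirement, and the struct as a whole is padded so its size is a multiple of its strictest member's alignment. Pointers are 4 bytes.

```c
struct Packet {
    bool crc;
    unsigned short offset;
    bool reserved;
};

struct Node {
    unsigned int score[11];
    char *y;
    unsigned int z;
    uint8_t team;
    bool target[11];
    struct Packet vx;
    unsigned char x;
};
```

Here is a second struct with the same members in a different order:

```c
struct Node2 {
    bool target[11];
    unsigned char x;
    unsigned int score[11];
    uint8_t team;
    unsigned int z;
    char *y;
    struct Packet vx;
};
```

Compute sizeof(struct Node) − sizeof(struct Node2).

-4

Packet: crc at 0 (size 1, align 1) → ends 1; pad 1 to align 2 for offset; offset at 2 (size 2, align 2) → ends 4; reserved at 4 (size 1, align 1) → ends 5; tail pad 1 to reach multiple of 2; total 6 bytes, alignment 2
score at 0 (size 44, align 4) → ends 44
y at 44 (size 4, align 4) → ends 48
z at 48 (size 4, align 4) → ends 52
team at 52 (size 1, align 1) → ends 53
target at 53 (size 11, align 1) → ends 64
vx at 64 (size 6, align 2) → ends 70
x at 70 (size 1, align 1) → ends 71
tail pad 1 to reach multiple of 4
total 72 bytes, alignment 4
— Node2 —
target at 0 (size 11, align 1) → ends 11
x at 11 (size 1, align 1) → ends 12
score at 12 (size 44, align 4) → ends 56
team at 56 (size 1, align 1) → ends 57
pad 3 to align 4 for z
z at 60 (size 4, align 4) → ends 64
y at 64 (size 4, align 4) → ends 68
vx at 68 (size 6, align 2) → ends 74
tail pad 2 to reach multiple of 4
total 76 bytes, alignment 4
72 − 76 = -4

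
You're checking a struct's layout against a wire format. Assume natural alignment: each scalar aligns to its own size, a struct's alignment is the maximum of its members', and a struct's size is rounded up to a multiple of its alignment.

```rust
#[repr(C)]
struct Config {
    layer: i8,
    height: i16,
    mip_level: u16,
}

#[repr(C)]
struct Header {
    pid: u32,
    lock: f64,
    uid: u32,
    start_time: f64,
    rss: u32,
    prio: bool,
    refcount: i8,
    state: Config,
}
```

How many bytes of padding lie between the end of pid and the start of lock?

Config: layer at 0 (size 1, align 1) → ends 1; pad 1 to align 2 for height; height at 2 (size 2, align 2) → ends 4; mip_level at 4 (size 2, align 2) → ends 6; total 6 bytes, alignment 2
pid at 0 (size 4, align 4) → ends 4
pad 4 to align 8 for lock
lock at 8 (size 8, align 8) → ends 16

4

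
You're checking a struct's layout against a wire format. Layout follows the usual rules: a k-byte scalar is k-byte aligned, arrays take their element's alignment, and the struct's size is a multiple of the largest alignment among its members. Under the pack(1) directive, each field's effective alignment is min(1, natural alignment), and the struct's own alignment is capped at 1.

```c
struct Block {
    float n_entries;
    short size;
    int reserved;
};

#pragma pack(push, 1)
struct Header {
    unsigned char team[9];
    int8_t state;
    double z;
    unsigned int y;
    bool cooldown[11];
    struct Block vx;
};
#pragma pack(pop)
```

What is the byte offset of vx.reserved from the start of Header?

41

Block: @0: n_entries [4B, align 4] → 4; @4: size [2B, align 2] → 6; +2 pad (align 4); @8: reserved [4B, align 4] → 12; size 12, align 4
@0: team [9B, align 1] → 9
@9: state [1B, align 1] → 10
@10: z [8B, align 1] → 18
@18: y [4B, align 1] → 22
@22: cooldown [11B, align 1] → 33
@33: vx [12B, align 1] → 45
within Block: reserved at 8
33 + 8 = 41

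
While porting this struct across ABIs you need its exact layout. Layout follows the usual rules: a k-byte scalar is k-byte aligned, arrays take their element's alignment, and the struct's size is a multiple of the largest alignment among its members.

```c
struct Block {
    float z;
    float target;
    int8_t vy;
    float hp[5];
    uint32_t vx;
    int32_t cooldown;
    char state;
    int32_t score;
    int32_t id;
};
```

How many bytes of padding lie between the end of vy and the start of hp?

0..4  z  (4B, 4-aligned)
4..8  target  (4B, 4-aligned)
8..9  vy  (1B, 1-aligned)
9..12  -- padding (3B)
12..32  hp  (20B, 4-aligned)

3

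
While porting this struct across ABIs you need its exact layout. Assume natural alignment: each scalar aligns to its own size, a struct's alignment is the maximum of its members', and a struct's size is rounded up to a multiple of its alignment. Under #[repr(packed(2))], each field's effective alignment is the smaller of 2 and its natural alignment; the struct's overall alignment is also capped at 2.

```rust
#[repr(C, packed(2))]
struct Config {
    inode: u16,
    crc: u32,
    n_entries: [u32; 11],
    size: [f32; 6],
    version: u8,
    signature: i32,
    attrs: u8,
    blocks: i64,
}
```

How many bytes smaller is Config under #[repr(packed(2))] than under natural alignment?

natural layout:
  inode at 0 (size 2, align 2) → ends 2
  pad 2 to align 4 for crc
  crc at 4 (size 4, align 4) → ends 8
  n_entries at 8 (size 44, align 4) → ends 52
  size at 52 (size 24, align 4) → ends 76
  version at 76 (size 1, align 1) → ends 77
  pad 3 to align 4 for signature
  signature at 80 (size 4, align 4) → ends 84
  attrs at 84 (size 1, align 1) → ends 85
  pad 3 to align 8 for blocks
  blocks at 88 (size 8, align 8) → ends 96
  total 96 bytes, alignment 8
packed(2) layout:
  inode at 0 (size 2, align 2) → ends 2
  crc at 2 (size 4, align 2) → ends 6
  n_entries at 6 (size 44, align 2) → ends 50
  size at 50 (size 24, align 2) → ends 74
  version at 74 (size 1, align 1) → ends 75
  pad 1 to align 2 for signature
  signature at 76 (size 4, align 2) → ends 80
  attrs at 80 (size 1, align 1) → ends 81
  pad 1 to align 2 for blocks
  blocks at 82 (size 8, align 2) → ends 90
  total 90 bytes, alignment 2
96 − 90 = 6

6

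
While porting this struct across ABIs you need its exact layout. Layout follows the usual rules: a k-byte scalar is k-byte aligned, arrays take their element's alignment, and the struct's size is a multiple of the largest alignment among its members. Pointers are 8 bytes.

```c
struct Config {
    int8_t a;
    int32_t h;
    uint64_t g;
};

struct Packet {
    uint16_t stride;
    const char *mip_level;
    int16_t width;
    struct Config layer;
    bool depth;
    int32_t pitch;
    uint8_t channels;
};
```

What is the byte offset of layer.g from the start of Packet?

32

Config: @0: a [1B, align 1] → 1; +3 pad (align 4); @4: h [4B, align 4] → 8; @8: g [8B, align 8] → 16; size 16, align 8
@0: stride [2B, align 2] → 2
+6 pad (align 8)
@8: mip_level [8B, align 8] → 16
@16: width [2B, align 2] → 18
+6 pad (align 8)
@24: layer [16B, align 8] → 40
within Config: g at 8
24 + 8 = 32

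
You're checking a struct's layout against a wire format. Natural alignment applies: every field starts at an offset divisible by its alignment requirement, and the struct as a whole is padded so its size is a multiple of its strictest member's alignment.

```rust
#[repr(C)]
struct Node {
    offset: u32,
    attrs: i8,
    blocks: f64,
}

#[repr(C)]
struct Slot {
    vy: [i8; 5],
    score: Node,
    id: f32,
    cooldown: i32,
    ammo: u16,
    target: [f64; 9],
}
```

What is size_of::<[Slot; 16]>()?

1792

Node: 0..4  offset  (4B, 4-aligned); 4..5  attrs  (1B, 1-aligned); 5..8  -- padding (3B); 8..16  blocks  (8B, 8-aligned); sizeof = 16, alignof = 8
0..5  vy  (5B, 1-aligned)
5..8  -- padding (3B)
8..24  score  (16B, 8-aligned)
24..28  id  (4B, 4-aligned)
28..32  cooldown  (4B, 4-aligned)
32..34  ammo  (2B, 2-aligned)
34..40  -- padding (6B)
40..112  target  (72B, 8-aligned)
sizeof = 112, alignof = 8
array of 16: 16 × 112 = 1792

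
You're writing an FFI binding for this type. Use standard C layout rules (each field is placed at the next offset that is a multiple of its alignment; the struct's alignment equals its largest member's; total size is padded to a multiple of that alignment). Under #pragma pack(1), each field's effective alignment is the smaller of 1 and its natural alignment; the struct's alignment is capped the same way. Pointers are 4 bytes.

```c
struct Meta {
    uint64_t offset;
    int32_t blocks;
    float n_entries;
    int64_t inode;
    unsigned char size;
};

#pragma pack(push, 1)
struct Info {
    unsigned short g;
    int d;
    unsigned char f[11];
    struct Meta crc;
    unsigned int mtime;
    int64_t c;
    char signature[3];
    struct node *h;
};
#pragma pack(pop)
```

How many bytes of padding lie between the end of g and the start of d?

Meta: 0..8  offset  (8B, 8-aligned); 8..12  blocks  (4B, 4-aligned); 12..16  n_entries  (4B, 4-aligned); 16..24  inode  (8B, 8-aligned); 24..25  size  (1B, 1-aligned); 25..32  -- tail padding (7B); sizeof = 32, alignof = 8
0..2  g  (2B, 1-aligned)
2..6  d  (4B, 1-aligned)

0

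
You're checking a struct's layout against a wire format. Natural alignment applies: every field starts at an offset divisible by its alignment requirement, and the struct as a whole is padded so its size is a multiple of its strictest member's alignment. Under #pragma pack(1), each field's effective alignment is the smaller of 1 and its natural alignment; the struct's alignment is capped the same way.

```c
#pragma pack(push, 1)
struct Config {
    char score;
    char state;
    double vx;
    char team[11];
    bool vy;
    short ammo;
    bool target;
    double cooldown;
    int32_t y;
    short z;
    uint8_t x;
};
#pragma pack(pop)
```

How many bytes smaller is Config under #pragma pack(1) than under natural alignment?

natural layout:
  @0: score [1B, align 1] → 1
  @1: state [1B, align 1] → 2
  +6 pad (align 8)
  @8: vx [8B, align 8] → 16
  @16: team [11B, align 1] → 27
  @27: vy [1B, align 1] → 28
  @28: ammo [2B, align 2] → 30
  @30: target [1B, align 1] → 31
  +1 pad (align 8)
  @32: cooldown [8B, align 8] → 40
  @40: y [4B, align 4] → 44
  @44: z [2B, align 2] → 46
  @46: x [1B, align 1] → 47
  +1 tail pad (align 8)
  size 48, align 8
packed(1) layout:
  @0: score [1B, align 1] → 1
  @1: state [1B, align 1] → 2
  @2: vx [8B, align 1] → 10
  @10: team [11B, align 1] → 21
  @21: vy [1B, align 1] → 22
  @22: ammo [2B, align 1] → 24
  @24: target [1B, align 1] → 25
  @25: cooldown [8B, align 1] → 33
  @33: y [4B, align 1] → 37
  @37: z [2B, align 1] → 39
  @39: x [1B, align 1] → 40
  size 40, align 1
48 − 40 = 8

8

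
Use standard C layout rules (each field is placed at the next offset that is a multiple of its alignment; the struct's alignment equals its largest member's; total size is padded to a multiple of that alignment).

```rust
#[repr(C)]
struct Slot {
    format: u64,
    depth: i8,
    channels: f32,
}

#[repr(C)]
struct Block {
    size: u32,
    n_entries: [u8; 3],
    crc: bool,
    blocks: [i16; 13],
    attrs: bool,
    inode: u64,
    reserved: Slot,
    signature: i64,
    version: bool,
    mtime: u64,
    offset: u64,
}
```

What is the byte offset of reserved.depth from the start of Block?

Slot: @0: format [8B, align 8] → 8; @8: depth [1B, align 1] → 9; +3 pad (align 4); @12: channels [4B, align 4] → 16; size 16, align 8
@0: size [4B, align 4] → 4
@4: n_entries [3B, align 1] → 7
@7: crc [1B, align 1] → 8
@8: blocks [26B, align 2] → 34
@34: attrs [1B, align 1] → 35
+5 pad (align 8)
@40: inode [8B, align 8] → 48
@48: reserved [16B, align 8] → 64
within Slot: depth at 8
48 + 8 = 56

56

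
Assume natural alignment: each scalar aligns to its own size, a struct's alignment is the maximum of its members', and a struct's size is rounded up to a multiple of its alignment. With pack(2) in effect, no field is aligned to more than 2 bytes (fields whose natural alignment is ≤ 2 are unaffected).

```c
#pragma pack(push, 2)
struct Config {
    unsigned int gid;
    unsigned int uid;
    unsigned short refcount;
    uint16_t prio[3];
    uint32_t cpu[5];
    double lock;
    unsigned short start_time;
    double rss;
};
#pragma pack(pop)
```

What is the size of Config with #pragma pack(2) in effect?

0..4  gid  (4B, 2-aligned)
4..8  uid  (4B, 2-aligned)
8..10  refcount  (2B, 2-aligned)
10..16  prio  (6B, 2-aligned)
16..36  cpu  (20B, 2-aligned)
36..44  lock  (8B, 2-aligned)
44..46  start_time  (2B, 2-aligned)
46..54  rss  (8B, 2-aligned)
sizeof = 54, alignof = 2

54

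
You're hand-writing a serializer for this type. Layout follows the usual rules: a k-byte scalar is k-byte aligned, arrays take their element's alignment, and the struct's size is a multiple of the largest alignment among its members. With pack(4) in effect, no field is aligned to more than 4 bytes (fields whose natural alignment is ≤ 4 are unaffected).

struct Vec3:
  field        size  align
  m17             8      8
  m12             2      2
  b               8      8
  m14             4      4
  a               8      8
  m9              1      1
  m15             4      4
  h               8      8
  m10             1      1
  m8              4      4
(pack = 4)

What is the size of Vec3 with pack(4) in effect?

@0: m17 [8B, align 4] → 8
@8: m12 [2B, align 2] → 10
+2 pad (align 4)
@12: b [8B, align 4] → 20
@20: m14 [4B, align 4] → 24
@24: a [8B, align 4] → 32
@32: m9 [1B, align 1] → 33
+3 pad (align 4)
@36: m15 [4B, align 4] → 40
@40: h [8B, align 4] → 48
@48: m10 [1B, align 1] → 49
+3 pad (align 4)
@52: m8 [4B, align 4] → 56
size 56, align 4

56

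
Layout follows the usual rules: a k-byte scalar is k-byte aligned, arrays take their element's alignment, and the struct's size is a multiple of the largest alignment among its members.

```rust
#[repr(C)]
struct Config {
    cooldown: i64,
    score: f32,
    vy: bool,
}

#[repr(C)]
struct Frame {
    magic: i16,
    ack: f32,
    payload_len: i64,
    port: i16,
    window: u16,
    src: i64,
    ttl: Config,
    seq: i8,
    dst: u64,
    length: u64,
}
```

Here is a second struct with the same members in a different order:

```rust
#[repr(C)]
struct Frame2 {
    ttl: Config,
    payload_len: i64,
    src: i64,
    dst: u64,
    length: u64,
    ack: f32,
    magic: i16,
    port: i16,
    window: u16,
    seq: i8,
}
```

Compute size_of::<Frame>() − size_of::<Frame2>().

Config: @0: cooldown [8B, align 8] → 8; @8: score [4B, align 4] → 12; @12: vy [1B, align 1] → 13; +3 tail pad (align 8); size 16, align 8
@0: magic [2B, align 2] → 2
+2 pad (align 4)
@4: ack [4B, align 4] → 8
@8: payload_len [8B, align 8] → 16
@16: port [2B, align 2] → 18
@18: window [2B, align 2] → 20
+4 pad (align 8)
@24: src [8B, align 8] → 32
@32: ttl [16B, align 8] → 48
@48: seq [1B, align 1] → 49
+7 pad (align 8)
@56: dst [8B, align 8] → 64
@64: length [8B, align 8] → 72
size 72, align 8
— Frame2 —
@0: ttl [16B, align 8] → 16
@16: payload_len [8B, align 8] → 24
@24: src [8B, align 8] → 32
@32: dst [8B, align 8] → 40
@40: length [8B, align 8] → 48
@48: ack [4B, align 4] → 52
@52: magic [2B, align 2] → 54
@54: port [2B, align 2] → 56
@56: window [2B, align 2] → 58
@58: seq [1B, align 1] → 59
+5 tail pad (align 8)
size 64, align 8
72 − 64 = 8

8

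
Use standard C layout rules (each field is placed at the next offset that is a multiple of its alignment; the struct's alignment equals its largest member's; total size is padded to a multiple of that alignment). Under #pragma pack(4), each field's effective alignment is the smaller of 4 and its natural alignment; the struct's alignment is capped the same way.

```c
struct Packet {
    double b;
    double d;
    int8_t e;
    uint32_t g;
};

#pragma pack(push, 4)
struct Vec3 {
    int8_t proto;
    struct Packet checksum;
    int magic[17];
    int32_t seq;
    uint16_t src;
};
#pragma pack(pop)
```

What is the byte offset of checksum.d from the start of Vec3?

12

Packet: @0: b [8B, align 8] → 8; @8: d [8B, align 8] → 16; @16: e [1B, align 1] → 17; +3 pad (align 4); @20: g [4B, align 4] → 24; size 24, align 8
@0: proto [1B, align 1] → 1
+3 pad (align 4)
@4: checksum [24B, align 4] → 28
within Packet: d at 8
4 + 8 = 12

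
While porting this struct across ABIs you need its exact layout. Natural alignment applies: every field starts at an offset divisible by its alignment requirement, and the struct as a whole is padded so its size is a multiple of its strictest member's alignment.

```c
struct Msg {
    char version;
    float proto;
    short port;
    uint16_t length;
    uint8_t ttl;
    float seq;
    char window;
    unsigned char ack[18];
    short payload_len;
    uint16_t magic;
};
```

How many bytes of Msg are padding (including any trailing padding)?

7

@0: version [1B, align 1] → 1
+3 pad (align 4)
@4: proto [4B, align 4] → 8
@8: port [2B, align 2] → 10
@10: length [2B, align 2] → 12
@12: ttl [1B, align 1] → 13
+3 pad (align 4)
@16: seq [4B, align 4] → 20
@20: window [1B, align 1] → 21
@21: ack [18B, align 1] → 39
+1 pad (align 2)
@40: payload_len [2B, align 2] → 42
@42: magic [2B, align 2] → 44
size 44, align 4
data bytes 37, size 44 → padding 7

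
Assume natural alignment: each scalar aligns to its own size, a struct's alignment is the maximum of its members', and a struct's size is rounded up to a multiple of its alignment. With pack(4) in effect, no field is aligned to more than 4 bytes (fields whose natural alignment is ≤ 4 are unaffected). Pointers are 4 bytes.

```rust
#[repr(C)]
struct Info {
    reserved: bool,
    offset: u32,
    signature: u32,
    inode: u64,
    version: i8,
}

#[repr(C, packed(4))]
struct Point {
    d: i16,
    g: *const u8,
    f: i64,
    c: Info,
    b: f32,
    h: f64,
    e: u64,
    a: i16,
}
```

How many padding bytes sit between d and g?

2

Info: reserved at 0 (size 1, align 1) → ends 1; pad 3 to align 4 for offset; offset at 4 (size 4, align 4) → ends 8; signature at 8 (size 4, align 4) → ends 12; pad 4 to align 8 for inode; inode at 16 (size 8, align 8) → ends 24; version at 24 (size 1, align 1) → ends 25; tail pad 7 to reach multiple of 8; total 32 bytes, alignment 8
d at 0 (size 2, align 2) → ends 2
pad 2 to align 4 for g
g at 4 (size 4, align 4) → ends 8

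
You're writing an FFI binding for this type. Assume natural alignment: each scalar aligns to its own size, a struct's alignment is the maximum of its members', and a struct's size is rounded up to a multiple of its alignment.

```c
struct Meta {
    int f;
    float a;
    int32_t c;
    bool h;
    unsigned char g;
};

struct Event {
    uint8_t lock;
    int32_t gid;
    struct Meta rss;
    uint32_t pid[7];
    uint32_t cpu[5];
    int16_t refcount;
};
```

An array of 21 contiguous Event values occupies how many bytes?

1596

Meta: 0..4  f  (4B, 4-aligned); 4..8  a  (4B, 4-aligned); 8..12  c  (4B, 4-aligned); 12..13  h  (1B, 1-aligned); 13..14  g  (1B, 1-aligned); 14..16  -- tail padding (2B); sizeof = 16, alignof = 4
0..1  lock  (1B, 1-aligned)
1..4  -- padding (3B)
4..8  gid  (4B, 4-aligned)
8..24  rss  (16B, 4-aligned)
24..52  pid  (28B, 4-aligned)
52..72  cpu  (20B, 4-aligned)
72..74  refcount  (2B, 2-aligned)
74..76  -- tail padding (2B)
sizeof = 76, alignof = 4
array of 21: 21 × 76 = 1596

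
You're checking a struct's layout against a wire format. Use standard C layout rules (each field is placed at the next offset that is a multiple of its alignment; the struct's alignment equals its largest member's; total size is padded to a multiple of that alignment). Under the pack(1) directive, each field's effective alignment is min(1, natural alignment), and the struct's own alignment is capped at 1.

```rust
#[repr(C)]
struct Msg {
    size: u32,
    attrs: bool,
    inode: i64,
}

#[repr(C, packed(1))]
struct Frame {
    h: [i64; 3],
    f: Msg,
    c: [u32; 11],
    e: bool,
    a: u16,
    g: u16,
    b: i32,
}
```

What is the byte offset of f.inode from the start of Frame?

32

Msg: @0: size [4B, align 4] → 4; @4: attrs [1B, align 1] → 5; +3 pad (align 8); @8: inode [8B, align 8] → 16; size 16, align 8
@0: h [24B, align 1] → 24
@24: f [16B, align 1] → 40
within Msg: inode at 8
24 + 8 = 32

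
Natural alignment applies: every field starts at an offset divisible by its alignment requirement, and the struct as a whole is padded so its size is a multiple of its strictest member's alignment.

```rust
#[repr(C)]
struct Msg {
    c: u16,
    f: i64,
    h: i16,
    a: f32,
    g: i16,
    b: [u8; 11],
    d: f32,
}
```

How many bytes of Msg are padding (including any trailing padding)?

15

c at 0 (size 2, align 2) → ends 2
pad 6 to align 8 for f
f at 8 (size 8, align 8) → ends 16
h at 16 (size 2, align 2) → ends 18
pad 2 to align 4 for a
a at 20 (size 4, align 4) → ends 24
g at 24 (size 2, align 2) → ends 26
b at 26 (size 11, align 1) → ends 37
pad 3 to align 4 for d
d at 40 (size 4, align 4) → ends 44
tail pad 4 to reach multiple of 8
total 48 bytes, alignment 8
data bytes 33, size 48 → padding 15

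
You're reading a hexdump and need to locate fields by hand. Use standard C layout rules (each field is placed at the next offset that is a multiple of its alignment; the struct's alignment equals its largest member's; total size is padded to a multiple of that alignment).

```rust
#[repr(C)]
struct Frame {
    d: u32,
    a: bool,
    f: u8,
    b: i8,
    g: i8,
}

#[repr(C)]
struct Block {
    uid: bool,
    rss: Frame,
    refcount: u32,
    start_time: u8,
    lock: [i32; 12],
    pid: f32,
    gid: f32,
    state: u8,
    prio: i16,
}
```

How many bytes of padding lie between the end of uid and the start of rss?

Frame: @0: d [4B, align 4] → 4; @4: a [1B, align 1] → 5; @5: f [1B, align 1] → 6; @6: b [1B, align 1] → 7; @7: g [1B, align 1] → 8; size 8, align 4
@0: uid [1B, align 1] → 1
+3 pad (align 4)
@4: rss [8B, align 4] → 12

3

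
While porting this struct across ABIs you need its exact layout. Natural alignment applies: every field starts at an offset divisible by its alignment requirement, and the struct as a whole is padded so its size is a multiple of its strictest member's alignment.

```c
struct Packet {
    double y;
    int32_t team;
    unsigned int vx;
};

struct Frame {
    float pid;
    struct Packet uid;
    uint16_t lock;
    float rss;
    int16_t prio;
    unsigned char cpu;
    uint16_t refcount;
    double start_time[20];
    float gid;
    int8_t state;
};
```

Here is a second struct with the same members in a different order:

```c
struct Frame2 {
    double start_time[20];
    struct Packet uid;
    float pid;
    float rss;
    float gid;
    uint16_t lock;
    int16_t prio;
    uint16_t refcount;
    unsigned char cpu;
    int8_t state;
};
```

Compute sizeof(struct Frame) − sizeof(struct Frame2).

8

Packet: y at 0 (size 8, align 8) → ends 8; team at 8 (size 4, align 4) → ends 12; vx at 12 (size 4, align 4) → ends 16; total 16 bytes, alignment 8
pid at 0 (size 4, align 4) → ends 4
pad 4 to align 8 for uid
uid at 8 (size 16, align 8) → ends 24
lock at 24 (size 2, align 2) → ends 26
pad 2 to align 4 for rss
rss at 28 (size 4, align 4) → ends 32
prio at 32 (size 2, align 2) → ends 34
cpu at 34 (size 1, align 1) → ends 35
pad 1 to align 2 for refcount
refcount at 36 (size 2, align 2) → ends 38
pad 2 to align 8 for start_time
start_time at 40 (size 160, align 8) → ends 200
gid at 200 (size 4, align 4) → ends 204
state at 204 (size 1, align 1) → ends 205
tail pad 3 to reach multiple of 8
total 208 bytes, alignment 8
— Frame2 —
start_time at 0 (size 160, align 8) → ends 160
uid at 160 (size 16, align 8) → ends 176
pid at 176 (size 4, align 4) → ends 180
rss at 180 (size 4, align 4) → ends 184
gid at 184 (size 4, align 4) → ends 188
lock at 188 (size 2, align 2) → ends 190
prio at 190 (size 2, align 2) → ends 192
refcount at 192 (size 2, align 2) → ends 194
cpu at 194 (size 1, align 1) → ends 195
state at 195 (size 1, align 1) → ends 196
tail pad 4 to reach multiple of 8
total 200 bytes, alignment 8
208 − 200 = 8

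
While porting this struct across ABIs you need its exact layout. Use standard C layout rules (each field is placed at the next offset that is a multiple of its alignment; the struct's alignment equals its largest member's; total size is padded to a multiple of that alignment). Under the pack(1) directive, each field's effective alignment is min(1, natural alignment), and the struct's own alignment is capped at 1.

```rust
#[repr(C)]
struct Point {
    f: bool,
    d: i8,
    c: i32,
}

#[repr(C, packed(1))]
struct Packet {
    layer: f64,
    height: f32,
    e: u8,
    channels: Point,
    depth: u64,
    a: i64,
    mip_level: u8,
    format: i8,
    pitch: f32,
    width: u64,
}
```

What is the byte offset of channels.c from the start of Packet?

Point: 0..1  f  (1B, 1-aligned); 1..2  d  (1B, 1-aligned); 2..4  -- padding (2B); 4..8  c  (4B, 4-aligned); sizeof = 8, alignof = 4
0..8  layer  (8B, 1-aligned)
8..12  height  (4B, 1-aligned)
12..13  e  (1B, 1-aligned)
13..21  channels  (8B, 1-aligned)
within Point: c at 4
13 + 4 = 17

17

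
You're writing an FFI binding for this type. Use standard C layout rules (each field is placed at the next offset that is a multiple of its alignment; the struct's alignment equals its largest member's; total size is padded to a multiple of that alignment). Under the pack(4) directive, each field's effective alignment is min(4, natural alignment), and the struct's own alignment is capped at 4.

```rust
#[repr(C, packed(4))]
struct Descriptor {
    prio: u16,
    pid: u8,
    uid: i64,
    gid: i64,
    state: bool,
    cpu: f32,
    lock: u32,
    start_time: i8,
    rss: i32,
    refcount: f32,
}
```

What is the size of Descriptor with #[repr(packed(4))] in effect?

44

prio at 0 (size 2, align 2) → ends 2
pid at 2 (size 1, align 1) → ends 3
pad 1 to align 4 for uid
uid at 4 (size 8, align 4) → ends 12
gid at 12 (size 8, align 4) → ends 20
state at 20 (size 1, align 1) → ends 21
pad 3 to align 4 for cpu
cpu at 24 (size 4, align 4) → ends 28
lock at 28 (size 4, align 4) → ends 32
start_time at 32 (size 1, align 1) → ends 33
pad 3 to align 4 for rss
rss at 36 (size 4, align 4) → ends 40
refcount at 40 (size 4, align 4) → ends 44
total 44 bytes, alignment 4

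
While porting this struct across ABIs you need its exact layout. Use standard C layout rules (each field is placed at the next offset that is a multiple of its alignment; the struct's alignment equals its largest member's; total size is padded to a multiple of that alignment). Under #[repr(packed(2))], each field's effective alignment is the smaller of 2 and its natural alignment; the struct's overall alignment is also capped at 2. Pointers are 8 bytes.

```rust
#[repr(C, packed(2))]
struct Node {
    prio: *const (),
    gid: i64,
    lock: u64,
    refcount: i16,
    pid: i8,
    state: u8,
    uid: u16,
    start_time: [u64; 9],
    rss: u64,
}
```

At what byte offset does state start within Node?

27

@0: prio [8B, align 2] → 8
@8: gid [8B, align 2] → 16
@16: lock [8B, align 2] → 24
@24: refcount [2B, align 2] → 26
@26: pid [1B, align 1] → 27
@27: state [1B, align 1] → 28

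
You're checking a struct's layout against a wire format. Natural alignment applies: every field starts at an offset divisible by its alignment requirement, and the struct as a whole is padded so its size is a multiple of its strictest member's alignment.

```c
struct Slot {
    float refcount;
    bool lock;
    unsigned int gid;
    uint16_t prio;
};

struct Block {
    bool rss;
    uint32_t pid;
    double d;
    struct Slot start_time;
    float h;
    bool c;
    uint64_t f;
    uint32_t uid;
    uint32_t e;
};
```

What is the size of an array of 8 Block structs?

Slot: 0..4  refcount  (4B, 4-aligned); 4..5  lock  (1B, 1-aligned); 5..8  -- padding (3B); 8..12  gid  (4B, 4-aligned); 12..14  prio  (2B, 2-aligned); 14..16  -- tail padding (2B); sizeof = 16, alignof = 4
0..1  rss  (1B, 1-aligned)
1..4  -- padding (3B)
4..8  pid  (4B, 4-aligned)
8..16  d  (8B, 8-aligned)
16..32  start_time  (16B, 4-aligned)
32..36  h  (4B, 4-aligned)
36..37  c  (1B, 1-aligned)
37..40  -- padding (3B)
40..48  f  (8B, 8-aligned)
48..52  uid  (4B, 4-aligned)
52..56  e  (4B, 4-aligned)
sizeof = 56, alignof = 8
array of 8: 8 × 56 = 448

448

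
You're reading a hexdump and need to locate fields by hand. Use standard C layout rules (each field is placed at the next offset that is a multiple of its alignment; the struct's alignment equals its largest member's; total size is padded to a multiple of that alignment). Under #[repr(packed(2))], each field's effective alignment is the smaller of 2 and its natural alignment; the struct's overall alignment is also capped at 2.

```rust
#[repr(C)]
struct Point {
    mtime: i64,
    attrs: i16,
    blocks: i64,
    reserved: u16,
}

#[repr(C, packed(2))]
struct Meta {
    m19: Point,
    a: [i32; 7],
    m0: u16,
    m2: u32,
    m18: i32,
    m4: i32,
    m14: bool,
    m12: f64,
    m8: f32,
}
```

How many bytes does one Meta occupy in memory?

88

Point: @0: mtime [8B, align 8] → 8; @8: attrs [2B, align 2] → 10; +6 pad (align 8); @16: blocks [8B, align 8] → 24; @24: reserved [2B, align 2] → 26; +6 tail pad (align 8); size 32, align 8
@0: m19 [32B, align 2] → 32
@32: a [28B, align 2] → 60
@60: m0 [2B, align 2] → 62
@62: m2 [4B, align 2] → 66
@66: m18 [4B, align 2] → 70
@70: m4 [4B, align 2] → 74
@74: m14 [1B, align 1] → 75
+1 pad (align 2)
@76: m12 [8B, align 2] → 84
@84: m8 [4B, align 2] → 88
size 88, align 2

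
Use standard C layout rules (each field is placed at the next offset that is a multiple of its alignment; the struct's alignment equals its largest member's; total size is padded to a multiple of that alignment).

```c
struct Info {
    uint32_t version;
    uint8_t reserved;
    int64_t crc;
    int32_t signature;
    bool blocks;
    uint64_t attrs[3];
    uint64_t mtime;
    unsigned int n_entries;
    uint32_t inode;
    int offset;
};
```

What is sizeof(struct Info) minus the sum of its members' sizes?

10

@0: version [4B, align 4] → 4
@4: reserved [1B, align 1] → 5
+3 pad (align 8)
@8: crc [8B, align 8] → 16
@16: signature [4B, align 4] → 20
@20: blocks [1B, align 1] → 21
+3 pad (align 8)
@24: attrs [24B, align 8] → 48
@48: mtime [8B, align 8] → 56
@56: n_entries [4B, align 4] → 60
@60: inode [4B, align 4] → 64
@64: offset [4B, align 4] → 68
+4 tail pad (align 8)
size 72, align 8
data bytes 62, size 72 → padding 10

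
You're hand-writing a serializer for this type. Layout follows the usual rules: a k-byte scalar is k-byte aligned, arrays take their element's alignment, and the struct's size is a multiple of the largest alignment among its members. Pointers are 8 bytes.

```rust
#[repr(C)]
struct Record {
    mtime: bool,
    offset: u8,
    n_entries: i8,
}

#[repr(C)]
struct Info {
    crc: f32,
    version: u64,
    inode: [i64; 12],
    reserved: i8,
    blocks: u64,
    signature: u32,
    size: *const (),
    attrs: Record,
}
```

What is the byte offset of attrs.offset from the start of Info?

Record: @0: mtime [1B, align 1] → 1; @1: offset [1B, align 1] → 2; @2: n_entries [1B, align 1] → 3; size 3, align 1
@0: crc [4B, align 4] → 4
+4 pad (align 8)
@8: version [8B, align 8] → 16
@16: inode [96B, align 8] → 112
@112: reserved [1B, align 1] → 113
+7 pad (align 8)
@120: blocks [8B, align 8] → 128
@128: signature [4B, align 4] → 132
+4 pad (align 8)
@136: size [8B, align 8] → 144
@144: attrs [3B, align 1] → 147
within Record: offset at 1
144 + 1 = 145

145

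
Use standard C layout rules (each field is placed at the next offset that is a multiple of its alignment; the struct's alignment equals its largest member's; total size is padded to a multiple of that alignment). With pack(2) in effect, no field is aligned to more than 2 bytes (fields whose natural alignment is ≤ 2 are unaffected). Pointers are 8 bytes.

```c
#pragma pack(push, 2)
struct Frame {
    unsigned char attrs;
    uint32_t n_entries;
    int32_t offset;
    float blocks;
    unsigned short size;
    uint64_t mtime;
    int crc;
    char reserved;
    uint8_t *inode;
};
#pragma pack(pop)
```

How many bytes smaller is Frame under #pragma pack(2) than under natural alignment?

natural layout:
  @0: attrs [1B, align 1] → 1
  +3 pad (align 4)
  @4: n_entries [4B, align 4] → 8
  @8: offset [4B, align 4] → 12
  @12: blocks [4B, align 4] → 16
  @16: size [2B, align 2] → 18
  +6 pad (align 8)
  @24: mtime [8B, align 8] → 32
  @32: crc [4B, align 4] → 36
  @36: reserved [1B, align 1] → 37
  +3 pad (align 8)
  @40: inode [8B, align 8] → 48
  size 48, align 8
packed(2) layout:
  @0: attrs [1B, align 1] → 1
  +1 pad (align 2)
  @2: n_entries [4B, align 2] → 6
  @6: offset [4B, align 2] → 10
  @10: blocks [4B, align 2] → 14
  @14: size [2B, align 2] → 16
  @16: mtime [8B, align 2] → 24
  @24: crc [4B, align 2] → 28
  @28: reserved [1B, align 1] → 29
  +1 pad (align 2)
  @30: inode [8B, align 2] → 38
  size 38, align 2
48 − 38 = 10

10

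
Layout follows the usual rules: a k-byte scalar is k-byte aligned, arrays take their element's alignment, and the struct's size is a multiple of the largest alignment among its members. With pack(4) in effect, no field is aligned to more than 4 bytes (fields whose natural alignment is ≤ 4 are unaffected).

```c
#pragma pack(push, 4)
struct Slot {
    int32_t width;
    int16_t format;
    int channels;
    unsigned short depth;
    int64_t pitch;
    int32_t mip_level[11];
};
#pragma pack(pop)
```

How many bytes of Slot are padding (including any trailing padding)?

4

width at 0 (size 4, align 4) → ends 4
format at 4 (size 2, align 2) → ends 6
pad 2 to align 4 for channels
channels at 8 (size 4, align 4) → ends 12
depth at 12 (size 2, align 2) → ends 14
pad 2 to align 4 for pitch
pitch at 16 (size 8, align 4) → ends 24
mip_level at 24 (size 44, align 4) → ends 68
total 68 bytes, alignment 4
data bytes 64, size 68 → padding 4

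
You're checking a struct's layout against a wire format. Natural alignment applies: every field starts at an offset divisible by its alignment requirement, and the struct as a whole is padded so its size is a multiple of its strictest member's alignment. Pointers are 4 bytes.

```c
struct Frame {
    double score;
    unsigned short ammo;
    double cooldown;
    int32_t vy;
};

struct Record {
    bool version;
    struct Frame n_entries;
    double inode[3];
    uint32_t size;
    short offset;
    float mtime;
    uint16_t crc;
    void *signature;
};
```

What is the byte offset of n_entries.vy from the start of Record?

Frame: @0: score [8B, align 8] → 8; @8: ammo [2B, align 2] → 10; +6 pad (align 8); @16: cooldown [8B, align 8] → 24; @24: vy [4B, align 4] → 28; +4 tail pad (align 8); size 32, align 8
@0: version [1B, align 1] → 1
+7 pad (align 8)
@8: n_entries [32B, align 8] → 40
within Frame: vy at 24
8 + 24 = 32

32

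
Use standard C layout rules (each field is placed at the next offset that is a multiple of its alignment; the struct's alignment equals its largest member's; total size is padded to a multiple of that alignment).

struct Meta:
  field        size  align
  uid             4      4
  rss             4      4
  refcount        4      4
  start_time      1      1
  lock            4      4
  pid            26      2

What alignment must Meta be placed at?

member alignments: uid=4, rss=4, refcount=4, start_time=1, lock=4, pid=2
max = 4

4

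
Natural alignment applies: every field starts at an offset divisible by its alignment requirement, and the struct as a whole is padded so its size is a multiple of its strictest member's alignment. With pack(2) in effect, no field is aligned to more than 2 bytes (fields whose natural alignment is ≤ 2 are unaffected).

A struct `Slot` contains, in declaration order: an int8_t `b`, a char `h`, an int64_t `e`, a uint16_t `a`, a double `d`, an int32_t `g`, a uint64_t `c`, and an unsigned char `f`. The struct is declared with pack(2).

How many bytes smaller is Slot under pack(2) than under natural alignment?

natural layout:
  @0: b [1B, align 1] → 1
  @1: h [1B, align 1] → 2
  +6 pad (align 8)
  @8: e [8B, align 8] → 16
  @16: a [2B, align 2] → 18
  +6 pad (align 8)
  @24: d [8B, align 8] → 32
  @32: g [4B, align 4] → 36
  +4 pad (align 8)
  @40: c [8B, align 8] → 48
  @48: f [1B, align 1] → 49
  +7 tail pad (align 8)
  size 56, align 8
packed(2) layout:
  @0: b [1B, align 1] → 1
  @1: h [1B, align 1] → 2
  @2: e [8B, align 2] → 10
  @10: a [2B, align 2] → 12
  @12: d [8B, align 2] → 20
  @20: g [4B, align 2] → 24
  @24: c [8B, align 2] → 32
  @32: f [1B, align 1] → 33
  +1 tail pad (align 2)
  size 34, align 2
56 − 34 = 22

22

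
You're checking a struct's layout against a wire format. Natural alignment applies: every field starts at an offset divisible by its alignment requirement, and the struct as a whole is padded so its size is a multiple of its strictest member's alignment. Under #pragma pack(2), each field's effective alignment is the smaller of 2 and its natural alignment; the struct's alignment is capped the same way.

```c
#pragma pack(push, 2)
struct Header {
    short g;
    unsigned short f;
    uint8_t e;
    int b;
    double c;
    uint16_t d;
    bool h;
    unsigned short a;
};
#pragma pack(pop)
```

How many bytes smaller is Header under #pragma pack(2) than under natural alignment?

natural layout:
  g at 0 (size 2, align 2) → ends 2
  f at 2 (size 2, align 2) → ends 4
  e at 4 (size 1, align 1) → ends 5
  pad 3 to align 4 for b
  b at 8 (size 4, align 4) → ends 12
  pad 4 to align 8 for c
  c at 16 (size 8, align 8) → ends 24
  d at 24 (size 2, align 2) → ends 26
  h at 26 (size 1, align 1) → ends 27
  pad 1 to align 2 for a
  a at 28 (size 2, align 2) → ends 30
  tail pad 2 to reach multiple of 8
  total 32 bytes, alignment 8
packed(2) layout:
  g at 0 (size 2, align 2) → ends 2
  f at 2 (size 2, align 2) → ends 4
  e at 4 (size 1, align 1) → ends 5
  pad 1 to align 2 for b
  b at 6 (size 4, align 2) → ends 10
  c at 10 (size 8, align 2) → ends 18
  d at 18 (size 2, align 2) → ends 20
  h at 20 (size 1, align 1) → ends 21
  pad 1 to align 2 for a
  a at 22 (size 2, align 2) → ends 24
  total 24 bytes, alignment 2
32 − 24 = 8

8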